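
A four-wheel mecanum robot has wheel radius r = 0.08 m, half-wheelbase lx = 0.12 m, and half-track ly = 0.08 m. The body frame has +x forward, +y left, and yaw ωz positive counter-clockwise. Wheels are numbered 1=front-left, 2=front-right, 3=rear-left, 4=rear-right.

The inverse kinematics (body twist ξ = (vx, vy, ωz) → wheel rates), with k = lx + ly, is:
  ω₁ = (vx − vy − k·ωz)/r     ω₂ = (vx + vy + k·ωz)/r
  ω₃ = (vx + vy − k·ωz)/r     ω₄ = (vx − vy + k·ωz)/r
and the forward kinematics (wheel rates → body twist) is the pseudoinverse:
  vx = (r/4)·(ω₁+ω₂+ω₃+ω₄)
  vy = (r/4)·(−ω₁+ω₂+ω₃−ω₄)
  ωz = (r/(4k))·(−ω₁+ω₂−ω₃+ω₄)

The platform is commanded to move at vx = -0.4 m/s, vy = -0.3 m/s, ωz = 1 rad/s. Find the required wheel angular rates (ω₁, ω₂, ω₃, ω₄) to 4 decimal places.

k = lx + ly = 0.12 + 0.08 = 0.2000;  k·ωz = 0.2000·1 = 0.2000
ω₁ (FL) = (vx − vy − k·ωz)/r = -0.3000/0.08 = -3.7500
ω₂ (FR) = (vx + vy + k·ωz)/r = -0.5000/0.08 = -6.2500
ω₃ (RL) = (vx + vy − k·ωz)/r = -0.9000/0.08 = -11.2500
ω₄ (RR) = (vx − vy + k·ωz)/r = 0.1000/0.08 = 1.2500

(-3.7500, -6.2500, -11.2500, 1.2500)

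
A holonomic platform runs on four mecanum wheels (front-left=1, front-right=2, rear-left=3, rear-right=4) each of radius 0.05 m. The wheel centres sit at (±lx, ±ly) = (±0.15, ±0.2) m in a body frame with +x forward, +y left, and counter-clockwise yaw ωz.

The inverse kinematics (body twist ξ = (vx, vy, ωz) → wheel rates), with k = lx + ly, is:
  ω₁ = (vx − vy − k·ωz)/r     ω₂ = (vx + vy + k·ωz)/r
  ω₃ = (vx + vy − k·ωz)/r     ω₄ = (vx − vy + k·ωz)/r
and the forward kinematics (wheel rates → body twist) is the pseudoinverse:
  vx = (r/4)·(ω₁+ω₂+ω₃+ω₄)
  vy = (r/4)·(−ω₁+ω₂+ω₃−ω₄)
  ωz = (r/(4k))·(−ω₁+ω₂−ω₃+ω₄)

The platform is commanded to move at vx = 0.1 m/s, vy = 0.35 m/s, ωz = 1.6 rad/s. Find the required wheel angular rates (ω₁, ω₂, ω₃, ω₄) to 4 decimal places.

(-16.2000, 20.2000, -2.2000, 6.2000)

k = lx + ly = 0.15 + 0.2 = 0.3500;  k·ωz = 0.3500·1.6 = 0.5600
ω₁ (FL) = (vx − vy − k·ωz)/r = -0.8100/0.05 = -16.2000
ω₂ (FR) = (vx + vy + k·ωz)/r = 1.0100/0.05 = 20.2000
ω₃ (RL) = (vx + vy − k·ωz)/r = -0.1100/0.05 = -2.2000
ω₄ (RR) = (vx − vy + k·ωz)/r = 0.3100/0.05 = 6.2000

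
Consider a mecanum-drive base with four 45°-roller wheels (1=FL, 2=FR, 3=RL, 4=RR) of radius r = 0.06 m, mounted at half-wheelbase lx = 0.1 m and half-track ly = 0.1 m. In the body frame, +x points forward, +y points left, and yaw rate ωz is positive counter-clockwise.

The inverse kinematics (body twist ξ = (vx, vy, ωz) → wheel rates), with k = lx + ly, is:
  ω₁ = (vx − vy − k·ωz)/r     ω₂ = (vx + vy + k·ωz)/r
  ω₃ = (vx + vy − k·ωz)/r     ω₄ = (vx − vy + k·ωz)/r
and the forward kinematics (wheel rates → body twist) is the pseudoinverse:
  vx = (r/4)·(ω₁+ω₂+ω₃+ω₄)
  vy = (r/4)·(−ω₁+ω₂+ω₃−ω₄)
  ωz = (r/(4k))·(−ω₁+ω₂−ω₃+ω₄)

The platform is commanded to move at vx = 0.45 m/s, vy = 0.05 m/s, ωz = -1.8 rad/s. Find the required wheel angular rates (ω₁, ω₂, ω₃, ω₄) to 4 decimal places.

(12.6667, 2.3333, 14.3333, 0.6667)

k = lx + ly = 0.1 + 0.1 = 0.2000;  k·ωz = 0.2000·-1.8 = -0.3600
ω₁ (FL) = (vx − vy − k·ωz)/r = 0.7600/0.06 = 12.6667
ω₂ (FR) = (vx + vy + k·ωz)/r = 0.1400/0.06 = 2.3333
ω₃ (RL) = (vx + vy − k·ωz)/r = 0.8600/0.06 = 14.3333
ω₄ (RR) = (vx − vy + k·ωz)/r = 0.0400/0.06 = 0.6667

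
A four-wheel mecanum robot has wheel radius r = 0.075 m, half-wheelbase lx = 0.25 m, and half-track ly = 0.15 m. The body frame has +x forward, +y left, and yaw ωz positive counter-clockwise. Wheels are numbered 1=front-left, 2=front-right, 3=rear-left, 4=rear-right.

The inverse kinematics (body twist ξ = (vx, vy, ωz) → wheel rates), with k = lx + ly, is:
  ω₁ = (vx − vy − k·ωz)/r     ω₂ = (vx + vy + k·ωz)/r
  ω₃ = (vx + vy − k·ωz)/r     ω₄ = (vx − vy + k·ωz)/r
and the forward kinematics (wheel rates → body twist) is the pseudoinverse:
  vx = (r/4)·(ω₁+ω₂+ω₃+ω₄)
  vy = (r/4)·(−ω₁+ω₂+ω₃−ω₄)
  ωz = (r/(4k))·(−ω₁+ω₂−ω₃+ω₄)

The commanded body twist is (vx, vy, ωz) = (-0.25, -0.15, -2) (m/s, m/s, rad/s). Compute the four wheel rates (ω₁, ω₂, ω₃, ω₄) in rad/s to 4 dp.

(9.3333, -16.0000, 5.3333, -12.0000)

k = lx + ly = 0.25 + 0.15 = 0.4000;  k·ωz = 0.4000·-2 = -0.8000
ω₁ (FL) = (vx − vy − k·ωz)/r = 0.7000/0.075 = 9.3333
ω₂ (FR) = (vx + vy + k·ωz)/r = -1.2000/0.075 = -16.0000
ω₃ (RL) = (vx + vy − k·ωz)/r = 0.4000/0.075 = 5.3333
ω₄ (RR) = (vx − vy + k·ωz)/r = -0.9000/0.075 = -12.0000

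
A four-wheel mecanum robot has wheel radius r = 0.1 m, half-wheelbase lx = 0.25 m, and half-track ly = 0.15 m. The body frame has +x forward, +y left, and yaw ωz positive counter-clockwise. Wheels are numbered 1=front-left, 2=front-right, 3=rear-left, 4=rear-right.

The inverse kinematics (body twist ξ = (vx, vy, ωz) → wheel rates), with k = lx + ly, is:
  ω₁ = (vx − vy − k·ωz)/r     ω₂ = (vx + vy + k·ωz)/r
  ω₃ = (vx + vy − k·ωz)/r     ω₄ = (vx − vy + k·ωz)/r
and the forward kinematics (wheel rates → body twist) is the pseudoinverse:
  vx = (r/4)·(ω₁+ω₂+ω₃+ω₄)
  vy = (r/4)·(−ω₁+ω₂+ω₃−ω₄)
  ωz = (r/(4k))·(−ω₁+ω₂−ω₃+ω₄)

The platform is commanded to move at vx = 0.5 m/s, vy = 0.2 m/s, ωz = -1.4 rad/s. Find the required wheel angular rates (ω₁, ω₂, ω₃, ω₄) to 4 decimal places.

k = lx + ly = 0.25 + 0.15 = 0.4000;  k·ωz = 0.4000·-1.4 = -0.5600
ω₁ (FL) = (vx − vy − k·ωz)/r = 0.8600/0.1 = 8.6000
ω₂ (FR) = (vx + vy + k·ωz)/r = 0.1400/0.1 = 1.4000
ω₃ (RL) = (vx + vy − k·ωz)/r = 1.2600/0.1 = 12.6000
ω₄ (RR) = (vx − vy + k·ωz)/r = -0.2600/0.1 = -2.6000

(8.6000, 1.4000, 12.6000, -2.6000)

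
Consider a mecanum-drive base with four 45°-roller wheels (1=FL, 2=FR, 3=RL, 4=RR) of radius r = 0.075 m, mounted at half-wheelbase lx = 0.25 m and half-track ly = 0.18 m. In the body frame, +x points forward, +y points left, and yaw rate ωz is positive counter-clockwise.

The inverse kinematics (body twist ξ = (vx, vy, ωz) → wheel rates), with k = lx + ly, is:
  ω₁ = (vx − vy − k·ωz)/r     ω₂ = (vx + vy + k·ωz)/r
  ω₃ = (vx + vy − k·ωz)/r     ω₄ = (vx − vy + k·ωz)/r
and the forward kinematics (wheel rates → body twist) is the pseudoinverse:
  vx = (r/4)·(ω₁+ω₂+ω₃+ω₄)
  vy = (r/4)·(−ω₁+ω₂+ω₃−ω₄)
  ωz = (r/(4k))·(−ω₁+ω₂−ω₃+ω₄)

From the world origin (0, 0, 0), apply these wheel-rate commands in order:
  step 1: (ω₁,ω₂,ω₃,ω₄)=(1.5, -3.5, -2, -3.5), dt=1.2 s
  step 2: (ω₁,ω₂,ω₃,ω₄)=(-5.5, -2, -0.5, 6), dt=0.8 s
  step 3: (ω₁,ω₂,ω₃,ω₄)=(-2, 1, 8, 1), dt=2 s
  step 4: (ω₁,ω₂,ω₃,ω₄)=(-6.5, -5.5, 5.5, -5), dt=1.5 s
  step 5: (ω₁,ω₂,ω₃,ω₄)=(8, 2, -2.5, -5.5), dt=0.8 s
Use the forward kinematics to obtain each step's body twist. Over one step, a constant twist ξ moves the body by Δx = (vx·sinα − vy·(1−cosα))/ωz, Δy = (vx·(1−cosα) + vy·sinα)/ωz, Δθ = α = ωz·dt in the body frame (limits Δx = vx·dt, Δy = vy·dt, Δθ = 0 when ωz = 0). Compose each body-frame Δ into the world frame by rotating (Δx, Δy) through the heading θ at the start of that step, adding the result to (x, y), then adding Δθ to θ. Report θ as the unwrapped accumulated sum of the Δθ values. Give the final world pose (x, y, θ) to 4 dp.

(0.0527, 0.6303, -1.2754)

step 1: ξ=(vx,vy,ωz)=(-0.1406, -0.0656, -0.2834), dt=1.2 → body Δ=(-0.1788, -0.0488, -0.3401) → world pose (-0.1788, -0.0488, -0.3401)
step 2: ξ=(vx,vy,ωz)=(-0.0375, -0.0562, 0.4360), dt=0.8 → body Δ=(-0.0216, -0.0493, 0.3488) → world pose (-0.2156, -0.0881, 0.0087)
step 3: ξ=(vx,vy,ωz)=(0.1500, 0.1875, -0.1744), dt=2.0 → body Δ=(0.3587, 0.3156, -0.3488) → world pose (0.1403, 0.2307, -0.3401)
step 4: ξ=(vx,vy,ωz)=(-0.2156, 0.2156, -0.4142), dt=1.5 → body Δ=(-0.2057, 0.4003, -0.6214) → world pose (0.0799, 0.6767, -0.9615)
step 5: ξ=(vx,vy,ωz)=(0.0375, -0.0563, -0.3924), dt=0.8 → body Δ=(0.0225, -0.0489, -0.3140) → world pose (0.0527, 0.6303, -1.2754)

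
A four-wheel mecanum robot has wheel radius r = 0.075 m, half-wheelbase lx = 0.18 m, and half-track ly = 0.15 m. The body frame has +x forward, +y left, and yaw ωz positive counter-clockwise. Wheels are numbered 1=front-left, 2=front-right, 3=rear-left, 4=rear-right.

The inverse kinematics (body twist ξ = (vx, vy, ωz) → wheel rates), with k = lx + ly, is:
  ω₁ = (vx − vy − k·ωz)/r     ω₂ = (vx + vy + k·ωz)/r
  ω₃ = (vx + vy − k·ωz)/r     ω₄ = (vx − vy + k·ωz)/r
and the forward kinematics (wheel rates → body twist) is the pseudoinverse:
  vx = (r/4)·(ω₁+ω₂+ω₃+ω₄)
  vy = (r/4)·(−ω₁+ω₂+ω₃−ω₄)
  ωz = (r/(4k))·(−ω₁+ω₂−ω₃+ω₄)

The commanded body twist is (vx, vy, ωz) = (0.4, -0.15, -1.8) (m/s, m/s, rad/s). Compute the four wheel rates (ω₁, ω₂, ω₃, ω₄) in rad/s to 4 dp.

(15.2533, -4.5867, 11.2533, -0.5867)

k = lx + ly = 0.18 + 0.15 = 0.3300;  k·ωz = 0.3300·-1.8 = -0.5940
ω₁ (FL) = (vx − vy − k·ωz)/r = 1.1440/0.075 = 15.2533
ω₂ (FR) = (vx + vy + k·ωz)/r = -0.3440/0.075 = -4.5867
ω₃ (RL) = (vx + vy − k·ωz)/r = 0.8440/0.075 = 11.2533
ω₄ (RR) = (vx − vy + k·ωz)/r = -0.0440/0.075 = -0.5867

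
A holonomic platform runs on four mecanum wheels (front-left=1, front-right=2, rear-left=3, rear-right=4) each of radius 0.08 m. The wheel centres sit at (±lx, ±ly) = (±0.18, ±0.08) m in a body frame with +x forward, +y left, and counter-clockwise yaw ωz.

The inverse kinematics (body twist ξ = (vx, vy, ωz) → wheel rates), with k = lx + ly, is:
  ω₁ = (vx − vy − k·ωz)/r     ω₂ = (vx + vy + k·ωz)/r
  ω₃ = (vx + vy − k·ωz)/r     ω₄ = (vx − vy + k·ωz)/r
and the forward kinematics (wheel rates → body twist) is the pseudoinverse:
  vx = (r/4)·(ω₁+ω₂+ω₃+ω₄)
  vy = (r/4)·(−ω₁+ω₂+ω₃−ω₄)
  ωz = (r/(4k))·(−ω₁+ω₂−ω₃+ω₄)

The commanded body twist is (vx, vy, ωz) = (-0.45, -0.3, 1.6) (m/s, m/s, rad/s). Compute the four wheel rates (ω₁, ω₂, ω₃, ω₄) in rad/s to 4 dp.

k = lx + ly = 0.18 + 0.08 = 0.2600;  k·ωz = 0.2600·1.6 = 0.4160
ω₁ (FL) = (vx − vy − k·ωz)/r = -0.5660/0.08 = -7.0750
ω₂ (FR) = (vx + vy + k·ωz)/r = -0.3340/0.08 = -4.1750
ω₃ (RL) = (vx + vy − k·ωz)/r = -1.1660/0.08 = -14.5750
ω₄ (RR) = (vx − vy + k·ωz)/r = 0.2660/0.08 = 3.3250

(-7.0750, -4.1750, -14.5750, 3.3250)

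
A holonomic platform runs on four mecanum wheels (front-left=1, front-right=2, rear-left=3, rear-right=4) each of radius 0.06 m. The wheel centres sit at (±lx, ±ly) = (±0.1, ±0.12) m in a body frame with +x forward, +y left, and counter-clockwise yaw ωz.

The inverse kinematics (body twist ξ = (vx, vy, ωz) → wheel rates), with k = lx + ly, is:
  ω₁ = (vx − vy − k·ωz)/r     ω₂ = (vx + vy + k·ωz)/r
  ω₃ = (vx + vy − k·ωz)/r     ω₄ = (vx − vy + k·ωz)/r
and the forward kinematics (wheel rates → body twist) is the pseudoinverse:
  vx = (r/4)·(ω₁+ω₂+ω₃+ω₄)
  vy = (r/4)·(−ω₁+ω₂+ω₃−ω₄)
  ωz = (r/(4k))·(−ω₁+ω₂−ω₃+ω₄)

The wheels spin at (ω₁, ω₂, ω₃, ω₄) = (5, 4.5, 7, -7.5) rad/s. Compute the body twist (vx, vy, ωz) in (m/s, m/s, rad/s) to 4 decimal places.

k = lx + ly = 0.1 + 0.12 = 0.2200
ω₁+ω₂+ω₃+ω₄ = 9.0000  →  vx = (0.06/4)·9.0000 = 0.1350
−ω₁+ω₂+ω₃−ω₄ = 14.0000  →  vy = (0.06/4)·14.0000 = 0.2100
−ω₁+ω₂−ω₃+ω₄ = -15.0000  →  ωz = (0.06/0.8800)·-15.0000 = -1.0227

(0.1350, 0.2100, -1.0227)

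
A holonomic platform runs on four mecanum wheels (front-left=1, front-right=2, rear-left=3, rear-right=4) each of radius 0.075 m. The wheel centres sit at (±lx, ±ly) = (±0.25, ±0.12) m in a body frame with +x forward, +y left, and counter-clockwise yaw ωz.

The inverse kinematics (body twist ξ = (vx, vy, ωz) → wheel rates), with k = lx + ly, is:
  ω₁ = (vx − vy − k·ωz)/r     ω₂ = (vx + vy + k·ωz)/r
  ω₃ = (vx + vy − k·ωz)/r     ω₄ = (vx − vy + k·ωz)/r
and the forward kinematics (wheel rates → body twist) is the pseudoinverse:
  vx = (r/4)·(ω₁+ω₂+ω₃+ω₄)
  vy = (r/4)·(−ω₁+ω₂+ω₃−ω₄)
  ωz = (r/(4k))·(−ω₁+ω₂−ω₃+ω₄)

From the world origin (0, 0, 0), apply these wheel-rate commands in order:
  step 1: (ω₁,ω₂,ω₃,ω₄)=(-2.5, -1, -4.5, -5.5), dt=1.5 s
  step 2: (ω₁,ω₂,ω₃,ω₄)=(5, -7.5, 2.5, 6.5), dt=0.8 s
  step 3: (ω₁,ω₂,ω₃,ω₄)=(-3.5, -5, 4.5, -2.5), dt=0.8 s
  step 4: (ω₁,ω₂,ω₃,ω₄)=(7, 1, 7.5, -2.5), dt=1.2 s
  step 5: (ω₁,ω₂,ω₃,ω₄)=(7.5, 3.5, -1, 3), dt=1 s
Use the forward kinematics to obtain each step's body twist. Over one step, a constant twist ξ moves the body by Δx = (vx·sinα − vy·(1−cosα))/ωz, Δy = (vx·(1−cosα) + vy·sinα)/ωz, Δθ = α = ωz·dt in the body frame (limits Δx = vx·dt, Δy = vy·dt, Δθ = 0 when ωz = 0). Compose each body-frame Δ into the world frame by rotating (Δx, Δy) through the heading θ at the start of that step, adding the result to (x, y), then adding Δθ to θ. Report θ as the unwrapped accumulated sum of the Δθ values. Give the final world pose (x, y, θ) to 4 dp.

step 1: ξ=(vx,vy,ωz)=(-0.2531, 0.0469, 0.0253), dt=1.5 → body Δ=(-0.3809, 0.0631, 0.0380) → world pose (-0.3809, 0.0631, 0.0380)
step 2: ξ=(vx,vy,ωz)=(0.1219, -0.3094, -0.4307), dt=0.8 → body Δ=(0.0534, -0.2593, -0.3446) → world pose (-0.3178, -0.1940, -0.3066)
step 3: ξ=(vx,vy,ωz)=(-0.1219, 0.1031, -0.4307), dt=0.8 → body Δ=(-0.0815, 0.0975, -0.3446) → world pose (-0.3660, -0.0764, -0.6512)
step 4: ξ=(vx,vy,ωz)=(0.2437, 0.0750, -0.8108), dt=1.2 → body Δ=(0.2889, -0.0550, -0.9730) → world pose (-0.1696, -0.2952, -1.6242)
step 5: ξ=(vx,vy,ωz)=(0.2437, -0.1500, 0.0000), dt=1.0 → body Δ=(0.2437, -0.1500, 0.0000) → world pose (-0.3323, -0.5306, -1.6242)

(-0.3323, -0.5306, -1.6242)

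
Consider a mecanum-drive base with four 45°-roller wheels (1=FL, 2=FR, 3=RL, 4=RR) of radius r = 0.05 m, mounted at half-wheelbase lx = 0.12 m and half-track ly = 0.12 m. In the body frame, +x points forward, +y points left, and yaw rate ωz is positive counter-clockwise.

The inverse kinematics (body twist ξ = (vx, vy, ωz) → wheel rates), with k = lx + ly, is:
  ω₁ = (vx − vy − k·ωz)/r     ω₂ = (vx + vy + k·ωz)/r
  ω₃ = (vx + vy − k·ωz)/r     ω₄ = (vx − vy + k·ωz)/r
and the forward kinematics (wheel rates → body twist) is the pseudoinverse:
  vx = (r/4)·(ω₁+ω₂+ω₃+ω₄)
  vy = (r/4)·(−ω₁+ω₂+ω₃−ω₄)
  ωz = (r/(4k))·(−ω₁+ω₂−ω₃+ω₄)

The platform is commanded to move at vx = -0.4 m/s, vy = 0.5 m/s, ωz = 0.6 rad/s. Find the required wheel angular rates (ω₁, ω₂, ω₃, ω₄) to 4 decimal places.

(-20.8800, 4.8800, -0.8800, -15.1200)

k = lx + ly = 0.12 + 0.12 = 0.2400;  k·ωz = 0.2400·0.6 = 0.1440
ω₁ (FL) = (vx − vy − k·ωz)/r = -1.0440/0.05 = -20.8800
ω₂ (FR) = (vx + vy + k·ωz)/r = 0.2440/0.05 = 4.8800
ω₃ (RL) = (vx + vy − k·ωz)/r = -0.0440/0.05 = -0.8800
ω₄ (RR) = (vx − vy + k·ωz)/r = -0.7560/0.05 = -15.1200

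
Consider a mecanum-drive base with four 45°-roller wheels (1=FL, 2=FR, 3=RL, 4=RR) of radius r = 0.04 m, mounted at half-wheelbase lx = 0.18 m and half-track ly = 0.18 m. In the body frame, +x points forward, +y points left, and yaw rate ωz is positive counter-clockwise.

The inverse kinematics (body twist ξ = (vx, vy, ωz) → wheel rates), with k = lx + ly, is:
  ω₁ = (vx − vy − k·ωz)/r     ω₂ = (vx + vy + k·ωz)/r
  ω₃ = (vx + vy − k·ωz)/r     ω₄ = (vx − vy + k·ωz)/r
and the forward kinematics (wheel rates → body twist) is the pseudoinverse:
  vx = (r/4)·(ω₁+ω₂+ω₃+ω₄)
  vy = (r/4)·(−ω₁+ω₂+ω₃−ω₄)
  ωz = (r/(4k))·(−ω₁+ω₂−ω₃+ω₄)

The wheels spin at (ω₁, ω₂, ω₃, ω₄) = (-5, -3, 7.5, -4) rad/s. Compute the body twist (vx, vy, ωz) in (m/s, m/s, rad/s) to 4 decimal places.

k = lx + ly = 0.18 + 0.18 = 0.3600
ω₁+ω₂+ω₃+ω₄ = -4.5000  →  vx = (0.04/4)·-4.5000 = -0.0450
−ω₁+ω₂+ω₃−ω₄ = 13.5000  →  vy = (0.04/4)·13.5000 = 0.1350
−ω₁+ω₂−ω₃+ω₄ = -9.5000  →  ωz = (0.04/1.4400)·-9.5000 = -0.2639

(-0.0450, 0.1350, -0.2639)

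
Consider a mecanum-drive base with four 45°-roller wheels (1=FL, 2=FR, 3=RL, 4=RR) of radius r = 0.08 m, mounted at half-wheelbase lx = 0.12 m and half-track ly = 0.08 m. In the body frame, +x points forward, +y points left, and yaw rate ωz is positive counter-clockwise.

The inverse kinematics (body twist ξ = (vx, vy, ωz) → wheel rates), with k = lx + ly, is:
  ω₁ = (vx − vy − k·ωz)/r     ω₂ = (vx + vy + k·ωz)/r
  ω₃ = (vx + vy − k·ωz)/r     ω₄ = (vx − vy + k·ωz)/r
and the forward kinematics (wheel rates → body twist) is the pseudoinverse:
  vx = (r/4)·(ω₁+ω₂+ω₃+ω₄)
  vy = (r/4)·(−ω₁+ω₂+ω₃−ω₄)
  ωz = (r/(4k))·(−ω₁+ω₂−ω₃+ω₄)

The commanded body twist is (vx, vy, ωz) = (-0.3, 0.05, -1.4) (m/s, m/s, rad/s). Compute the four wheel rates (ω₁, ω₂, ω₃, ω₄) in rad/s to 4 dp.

k = lx + ly = 0.12 + 0.08 = 0.2000;  k·ωz = 0.2000·-1.4 = -0.2800
ω₁ (FL) = (vx − vy − k·ωz)/r = -0.0700/0.08 = -0.8750
ω₂ (FR) = (vx + vy + k·ωz)/r = -0.5300/0.08 = -6.6250
ω₃ (RL) = (vx + vy − k·ωz)/r = 0.0300/0.08 = 0.3750
ω₄ (RR) = (vx − vy + k·ωz)/r = -0.6300/0.08 = -7.8750

(-0.8750, -6.6250, 0.3750, -7.8750)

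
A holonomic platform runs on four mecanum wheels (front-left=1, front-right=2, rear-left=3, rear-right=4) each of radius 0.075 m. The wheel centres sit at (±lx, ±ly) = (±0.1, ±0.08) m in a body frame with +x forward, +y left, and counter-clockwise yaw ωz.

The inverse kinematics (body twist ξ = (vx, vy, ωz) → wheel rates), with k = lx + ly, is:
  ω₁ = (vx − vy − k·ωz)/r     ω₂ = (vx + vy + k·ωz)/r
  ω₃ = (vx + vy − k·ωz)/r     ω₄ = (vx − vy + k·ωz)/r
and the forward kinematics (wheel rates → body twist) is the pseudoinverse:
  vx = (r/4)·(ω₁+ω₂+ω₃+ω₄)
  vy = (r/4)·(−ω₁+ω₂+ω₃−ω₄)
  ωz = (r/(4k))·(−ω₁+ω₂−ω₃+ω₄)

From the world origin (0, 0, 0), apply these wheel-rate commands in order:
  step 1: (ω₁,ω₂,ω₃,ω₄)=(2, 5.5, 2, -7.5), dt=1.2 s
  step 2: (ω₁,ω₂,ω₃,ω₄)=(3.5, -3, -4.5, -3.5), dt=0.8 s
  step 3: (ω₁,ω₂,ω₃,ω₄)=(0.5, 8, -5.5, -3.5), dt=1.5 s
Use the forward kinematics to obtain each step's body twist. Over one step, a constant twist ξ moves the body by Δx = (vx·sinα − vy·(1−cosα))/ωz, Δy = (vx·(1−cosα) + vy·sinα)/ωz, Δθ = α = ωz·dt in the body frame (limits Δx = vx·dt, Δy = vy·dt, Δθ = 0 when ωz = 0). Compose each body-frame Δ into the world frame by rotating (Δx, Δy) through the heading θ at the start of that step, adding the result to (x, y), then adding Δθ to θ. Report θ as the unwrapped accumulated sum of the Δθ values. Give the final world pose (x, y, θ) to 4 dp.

step 1: ξ=(vx,vy,ωz)=(0.0375, 0.2437, -0.6250), dt=1.2 → body Δ=(0.1455, 0.2497, -0.7500) → world pose (0.1455, 0.2497, -0.7500)
step 2: ξ=(vx,vy,ωz)=(-0.1406, -0.1406, -0.5729), dt=0.8 → body Δ=(-0.1339, -0.0833, -0.4583) → world pose (-0.0092, 0.2801, -1.2083)
step 3: ξ=(vx,vy,ωz)=(-0.0094, 0.1031, 0.9896), dt=1.5 → body Δ=(-0.1047, 0.0952, 1.4844) → world pose (0.0427, 0.4117, 0.2760)

(0.0427, 0.4117, 0.2760)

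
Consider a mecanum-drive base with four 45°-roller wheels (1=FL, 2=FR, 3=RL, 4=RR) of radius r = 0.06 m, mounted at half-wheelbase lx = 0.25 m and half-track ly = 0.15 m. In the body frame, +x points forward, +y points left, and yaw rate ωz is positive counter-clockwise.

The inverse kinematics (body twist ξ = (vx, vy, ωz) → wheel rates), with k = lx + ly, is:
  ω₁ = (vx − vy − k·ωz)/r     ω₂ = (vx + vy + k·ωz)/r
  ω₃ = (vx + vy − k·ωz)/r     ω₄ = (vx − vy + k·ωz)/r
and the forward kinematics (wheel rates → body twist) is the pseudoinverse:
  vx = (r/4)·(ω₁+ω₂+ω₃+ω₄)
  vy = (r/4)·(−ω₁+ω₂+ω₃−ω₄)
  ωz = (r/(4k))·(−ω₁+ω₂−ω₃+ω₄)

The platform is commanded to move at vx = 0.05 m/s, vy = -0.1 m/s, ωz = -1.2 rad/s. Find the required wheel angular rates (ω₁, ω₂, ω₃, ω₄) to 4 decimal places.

(10.5000, -8.8333, 7.1667, -5.5000)

k = lx + ly = 0.25 + 0.15 = 0.4000;  k·ωz = 0.4000·-1.2 = -0.4800
ω₁ (FL) = (vx − vy − k·ωz)/r = 0.6300/0.06 = 10.5000
ω₂ (FR) = (vx + vy + k·ωz)/r = -0.5300/0.06 = -8.8333
ω₃ (RL) = (vx + vy − k·ωz)/r = 0.4300/0.06 = 7.1667
ω₄ (RR) = (vx − vy + k·ωz)/r = -0.3300/0.06 = -5.5000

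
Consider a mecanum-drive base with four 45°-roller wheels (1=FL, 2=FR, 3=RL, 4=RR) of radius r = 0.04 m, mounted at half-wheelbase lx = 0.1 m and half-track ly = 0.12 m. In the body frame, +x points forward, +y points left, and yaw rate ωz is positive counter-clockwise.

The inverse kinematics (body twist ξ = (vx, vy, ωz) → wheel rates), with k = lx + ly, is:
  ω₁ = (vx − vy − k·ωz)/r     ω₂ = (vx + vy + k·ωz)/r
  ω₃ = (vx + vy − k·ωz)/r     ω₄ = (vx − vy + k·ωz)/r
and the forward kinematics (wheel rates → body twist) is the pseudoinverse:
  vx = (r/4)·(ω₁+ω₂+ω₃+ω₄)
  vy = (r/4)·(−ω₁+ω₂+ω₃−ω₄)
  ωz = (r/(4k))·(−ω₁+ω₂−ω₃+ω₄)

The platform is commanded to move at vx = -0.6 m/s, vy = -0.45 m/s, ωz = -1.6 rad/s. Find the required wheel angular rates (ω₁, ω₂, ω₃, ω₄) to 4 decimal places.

(5.0500, -35.0500, -17.4500, -12.5500)

k = lx + ly = 0.1 + 0.12 = 0.2200;  k·ωz = 0.2200·-1.6 = -0.3520
ω₁ (FL) = (vx − vy − k·ωz)/r = 0.2020/0.04 = 5.0500
ω₂ (FR) = (vx + vy + k·ωz)/r = -1.4020/0.04 = -35.0500
ω₃ (RL) = (vx + vy − k·ωz)/r = -0.6980/0.04 = -17.4500
ω₄ (RR) = (vx − vy + k·ωz)/r = -0.5020/0.04 = -12.5500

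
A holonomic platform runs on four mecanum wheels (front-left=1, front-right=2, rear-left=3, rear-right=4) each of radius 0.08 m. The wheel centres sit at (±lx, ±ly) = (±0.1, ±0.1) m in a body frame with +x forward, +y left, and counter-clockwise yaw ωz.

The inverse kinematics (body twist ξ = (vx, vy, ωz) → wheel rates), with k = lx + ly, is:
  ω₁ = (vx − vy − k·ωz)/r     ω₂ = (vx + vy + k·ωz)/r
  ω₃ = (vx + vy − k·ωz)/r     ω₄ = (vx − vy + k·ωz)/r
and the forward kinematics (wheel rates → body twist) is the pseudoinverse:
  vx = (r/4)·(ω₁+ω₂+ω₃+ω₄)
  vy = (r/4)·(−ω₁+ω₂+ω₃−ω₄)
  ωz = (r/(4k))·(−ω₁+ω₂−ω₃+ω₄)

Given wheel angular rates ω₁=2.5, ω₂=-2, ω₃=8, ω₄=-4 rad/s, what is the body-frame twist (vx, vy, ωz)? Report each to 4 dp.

k = lx + ly = 0.1 + 0.1 = 0.2000
ω₁+ω₂+ω₃+ω₄ = 4.5000  →  vx = (0.08/4)·4.5000 = 0.0900
−ω₁+ω₂+ω₃−ω₄ = 7.5000  →  vy = (0.08/4)·7.5000 = 0.1500
−ω₁+ω₂−ω₃+ω₄ = -16.5000  →  ωz = (0.08/0.8000)·-16.5000 = -1.6500

(0.0900, 0.1500, -1.6500)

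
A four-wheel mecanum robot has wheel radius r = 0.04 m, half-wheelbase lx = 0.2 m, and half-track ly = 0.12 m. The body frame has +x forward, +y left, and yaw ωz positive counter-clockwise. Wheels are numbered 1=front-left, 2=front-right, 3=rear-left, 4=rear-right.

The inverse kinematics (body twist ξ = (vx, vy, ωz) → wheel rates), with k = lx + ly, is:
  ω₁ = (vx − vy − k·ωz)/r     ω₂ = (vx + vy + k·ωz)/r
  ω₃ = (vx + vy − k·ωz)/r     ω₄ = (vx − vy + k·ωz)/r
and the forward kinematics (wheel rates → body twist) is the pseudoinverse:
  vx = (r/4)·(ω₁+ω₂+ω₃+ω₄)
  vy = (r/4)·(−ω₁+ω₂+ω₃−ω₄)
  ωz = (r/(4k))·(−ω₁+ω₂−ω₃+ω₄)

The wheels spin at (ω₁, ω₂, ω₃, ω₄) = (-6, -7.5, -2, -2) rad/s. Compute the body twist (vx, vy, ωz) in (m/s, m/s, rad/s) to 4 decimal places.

(-0.1750, -0.0150, -0.0469)

k = lx + ly = 0.2 + 0.12 = 0.3200
ω₁+ω₂+ω₃+ω₄ = -17.5000  →  vx = (0.04/4)·-17.5000 = -0.1750
−ω₁+ω₂+ω₃−ω₄ = -1.5000  →  vy = (0.04/4)·-1.5000 = -0.0150
−ω₁+ω₂−ω₃+ω₄ = -1.5000  →  ωz = (0.04/1.2800)·-1.5000 = -0.0469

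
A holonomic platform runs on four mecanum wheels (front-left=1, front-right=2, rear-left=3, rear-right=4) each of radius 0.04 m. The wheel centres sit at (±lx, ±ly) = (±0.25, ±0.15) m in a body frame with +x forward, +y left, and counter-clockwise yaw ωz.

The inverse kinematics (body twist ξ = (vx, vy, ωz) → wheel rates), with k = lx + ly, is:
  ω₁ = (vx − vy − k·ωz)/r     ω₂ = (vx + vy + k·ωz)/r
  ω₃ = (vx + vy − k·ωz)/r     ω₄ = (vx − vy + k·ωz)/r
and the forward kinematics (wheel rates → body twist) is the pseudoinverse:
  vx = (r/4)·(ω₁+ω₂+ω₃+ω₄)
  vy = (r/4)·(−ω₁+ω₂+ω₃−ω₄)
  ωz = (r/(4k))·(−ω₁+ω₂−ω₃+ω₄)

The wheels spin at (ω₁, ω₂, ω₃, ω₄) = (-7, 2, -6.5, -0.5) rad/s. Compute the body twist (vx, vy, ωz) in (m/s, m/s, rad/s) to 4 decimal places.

k = lx + ly = 0.25 + 0.15 = 0.4000
ω₁+ω₂+ω₃+ω₄ = -12.0000  →  vx = (0.04/4)·-12.0000 = -0.1200
−ω₁+ω₂+ω₃−ω₄ = 3.0000  →  vy = (0.04/4)·3.0000 = 0.0300
−ω₁+ω₂−ω₃+ω₄ = 15.0000  →  ωz = (0.04/1.6000)·15.0000 = 0.3750

(-0.1200, 0.0300, 0.3750)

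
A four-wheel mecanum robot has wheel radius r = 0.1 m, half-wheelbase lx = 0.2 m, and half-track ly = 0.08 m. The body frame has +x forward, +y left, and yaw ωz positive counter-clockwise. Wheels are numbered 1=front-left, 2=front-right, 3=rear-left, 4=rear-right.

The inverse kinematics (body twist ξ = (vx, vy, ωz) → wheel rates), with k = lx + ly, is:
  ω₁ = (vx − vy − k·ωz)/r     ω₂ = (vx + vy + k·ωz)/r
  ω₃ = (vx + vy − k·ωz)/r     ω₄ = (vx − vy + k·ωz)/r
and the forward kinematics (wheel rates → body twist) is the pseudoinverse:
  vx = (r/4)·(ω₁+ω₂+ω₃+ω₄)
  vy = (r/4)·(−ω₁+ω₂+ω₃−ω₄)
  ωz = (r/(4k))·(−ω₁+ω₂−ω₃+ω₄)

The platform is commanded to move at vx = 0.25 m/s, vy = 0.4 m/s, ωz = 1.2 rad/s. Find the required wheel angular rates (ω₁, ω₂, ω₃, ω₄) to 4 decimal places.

k = lx + ly = 0.2 + 0.08 = 0.2800;  k·ωz = 0.2800·1.2 = 0.3360
ω₁ (FL) = (vx − vy − k·ωz)/r = -0.4860/0.1 = -4.8600
ω₂ (FR) = (vx + vy + k·ωz)/r = 0.9860/0.1 = 9.8600
ω₃ (RL) = (vx + vy − k·ωz)/r = 0.3140/0.1 = 3.1400
ω₄ (RR) = (vx − vy + k·ωz)/r = 0.1860/0.1 = 1.8600

(-4.8600, 9.8600, 3.1400, 1.8600)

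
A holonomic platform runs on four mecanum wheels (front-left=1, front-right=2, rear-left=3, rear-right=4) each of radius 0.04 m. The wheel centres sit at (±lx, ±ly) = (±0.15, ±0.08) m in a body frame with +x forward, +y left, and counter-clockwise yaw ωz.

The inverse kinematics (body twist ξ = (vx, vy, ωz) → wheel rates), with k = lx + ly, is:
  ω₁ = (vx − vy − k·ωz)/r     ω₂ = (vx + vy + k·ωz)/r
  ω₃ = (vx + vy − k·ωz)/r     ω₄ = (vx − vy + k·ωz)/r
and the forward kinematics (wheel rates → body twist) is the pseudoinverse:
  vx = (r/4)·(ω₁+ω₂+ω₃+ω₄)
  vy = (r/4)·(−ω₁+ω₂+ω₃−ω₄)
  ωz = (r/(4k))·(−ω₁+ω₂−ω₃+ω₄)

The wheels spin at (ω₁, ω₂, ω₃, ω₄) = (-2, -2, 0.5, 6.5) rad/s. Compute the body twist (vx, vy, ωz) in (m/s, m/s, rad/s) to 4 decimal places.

k = lx + ly = 0.15 + 0.08 = 0.2300
ω₁+ω₂+ω₃+ω₄ = 3.0000  →  vx = (0.04/4)·3.0000 = 0.0300
−ω₁+ω₂+ω₃−ω₄ = -6.0000  →  vy = (0.04/4)·-6.0000 = -0.0600
−ω₁+ω₂−ω₃+ω₄ = 6.0000  →  ωz = (0.04/0.9200)·6.0000 = 0.2609

(0.0300, -0.0600, 0.2609)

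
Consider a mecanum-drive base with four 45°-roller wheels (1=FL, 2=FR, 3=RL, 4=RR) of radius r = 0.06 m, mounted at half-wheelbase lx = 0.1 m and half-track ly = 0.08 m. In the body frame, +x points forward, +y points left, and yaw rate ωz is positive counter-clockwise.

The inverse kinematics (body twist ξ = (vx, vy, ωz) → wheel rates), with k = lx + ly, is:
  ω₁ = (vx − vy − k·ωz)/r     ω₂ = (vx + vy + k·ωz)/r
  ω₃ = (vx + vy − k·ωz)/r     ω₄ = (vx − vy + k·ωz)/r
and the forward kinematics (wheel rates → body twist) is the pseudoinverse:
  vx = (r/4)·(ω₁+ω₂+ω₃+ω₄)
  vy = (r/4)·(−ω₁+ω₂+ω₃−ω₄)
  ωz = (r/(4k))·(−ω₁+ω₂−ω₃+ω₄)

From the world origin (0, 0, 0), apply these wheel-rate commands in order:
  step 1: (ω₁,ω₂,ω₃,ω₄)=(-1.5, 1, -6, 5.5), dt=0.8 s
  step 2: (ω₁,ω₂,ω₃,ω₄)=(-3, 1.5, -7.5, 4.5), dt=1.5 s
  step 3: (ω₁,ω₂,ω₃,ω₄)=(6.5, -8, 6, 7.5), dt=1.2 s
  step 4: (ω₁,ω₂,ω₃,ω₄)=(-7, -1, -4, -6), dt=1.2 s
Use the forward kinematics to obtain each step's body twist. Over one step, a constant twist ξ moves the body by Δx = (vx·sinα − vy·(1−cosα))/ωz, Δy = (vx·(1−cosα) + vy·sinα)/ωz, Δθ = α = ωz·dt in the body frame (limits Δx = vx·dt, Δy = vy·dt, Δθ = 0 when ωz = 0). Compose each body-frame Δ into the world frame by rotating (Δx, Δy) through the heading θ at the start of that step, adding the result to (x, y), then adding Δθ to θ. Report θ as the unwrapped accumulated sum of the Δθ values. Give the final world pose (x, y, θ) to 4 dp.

(0.2165, -0.1415, 2.0958)

step 1: ξ=(vx,vy,ωz)=(-0.0150, -0.1350, 1.1667), dt=0.8 → body Δ=(0.0365, -0.0982, 0.9333) → world pose (0.0365, -0.0982, 0.9333)
step 2: ξ=(vx,vy,ωz)=(-0.0675, -0.1125, 1.3750), dt=1.5 → body Δ=(0.0772, -0.1444, 2.0625) → world pose (0.1985, -0.1221, 2.9958)
step 3: ξ=(vx,vy,ωz)=(0.1800, -0.2400, -1.0833), dt=1.2 → body Δ=(-0.0022, -0.3352, -1.3000) → world pose (0.2493, 0.2092, 1.6958)
step 4: ξ=(vx,vy,ωz)=(-0.2700, 0.1200, 0.3333), dt=1.2 → body Δ=(-0.3438, 0.0763, 0.4000) → world pose (0.2165, -0.1415, 2.0958)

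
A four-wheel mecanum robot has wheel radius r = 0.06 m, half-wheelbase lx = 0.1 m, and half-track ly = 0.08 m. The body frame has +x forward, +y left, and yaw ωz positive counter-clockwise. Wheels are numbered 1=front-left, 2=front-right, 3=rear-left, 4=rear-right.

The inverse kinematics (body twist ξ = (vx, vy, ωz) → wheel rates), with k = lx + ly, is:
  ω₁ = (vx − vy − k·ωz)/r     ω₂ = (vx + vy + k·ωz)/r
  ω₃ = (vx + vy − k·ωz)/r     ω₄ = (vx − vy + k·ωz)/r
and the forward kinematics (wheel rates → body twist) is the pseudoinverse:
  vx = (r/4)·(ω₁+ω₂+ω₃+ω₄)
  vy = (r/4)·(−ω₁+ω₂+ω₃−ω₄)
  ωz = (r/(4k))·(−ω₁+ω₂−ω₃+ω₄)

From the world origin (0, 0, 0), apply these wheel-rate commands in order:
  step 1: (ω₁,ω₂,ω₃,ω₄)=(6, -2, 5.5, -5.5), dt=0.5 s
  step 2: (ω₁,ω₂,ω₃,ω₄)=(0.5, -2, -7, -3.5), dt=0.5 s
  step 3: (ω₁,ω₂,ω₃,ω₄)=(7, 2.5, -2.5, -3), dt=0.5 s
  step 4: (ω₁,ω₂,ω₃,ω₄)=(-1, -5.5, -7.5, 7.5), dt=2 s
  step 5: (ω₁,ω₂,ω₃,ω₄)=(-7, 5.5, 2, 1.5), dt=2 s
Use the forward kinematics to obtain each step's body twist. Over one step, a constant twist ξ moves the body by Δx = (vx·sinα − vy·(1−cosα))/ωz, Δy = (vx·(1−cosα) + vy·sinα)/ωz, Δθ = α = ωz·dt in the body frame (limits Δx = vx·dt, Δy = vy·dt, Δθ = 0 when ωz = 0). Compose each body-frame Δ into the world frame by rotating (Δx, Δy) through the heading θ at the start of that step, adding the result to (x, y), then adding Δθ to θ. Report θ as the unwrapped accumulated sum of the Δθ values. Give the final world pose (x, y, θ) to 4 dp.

step 1: ξ=(vx,vy,ωz)=(0.0600, 0.0450, -1.5833), dt=0.5 → body Δ=(0.0354, 0.0090, -0.7917) → world pose (0.0354, 0.0090, -0.7917)
step 2: ξ=(vx,vy,ωz)=(-0.1800, -0.0900, 0.0833), dt=0.5 → body Δ=(-0.0890, -0.0469, 0.0417) → world pose (-0.0605, 0.0394, -0.7500)
step 3: ξ=(vx,vy,ωz)=(0.0600, -0.0600, -0.4167), dt=0.5 → body Δ=(0.0267, -0.0329, -0.2083) → world pose (-0.0634, -0.0029, -0.9583)
step 4: ξ=(vx,vy,ωz)=(-0.0975, -0.2925, 0.8750), dt=2.0 → body Δ=(0.2842, -0.4602, 1.7500) → world pose (-0.2766, -0.5000, 0.7917)
step 5: ξ=(vx,vy,ωz)=(0.0300, 0.1950, 1.0000), dt=2.0 → body Δ=(-0.2489, 0.2198, 2.0000) → world pose (-0.6078, -0.5226, 2.7917)

(-0.6078, -0.5226, 2.7917)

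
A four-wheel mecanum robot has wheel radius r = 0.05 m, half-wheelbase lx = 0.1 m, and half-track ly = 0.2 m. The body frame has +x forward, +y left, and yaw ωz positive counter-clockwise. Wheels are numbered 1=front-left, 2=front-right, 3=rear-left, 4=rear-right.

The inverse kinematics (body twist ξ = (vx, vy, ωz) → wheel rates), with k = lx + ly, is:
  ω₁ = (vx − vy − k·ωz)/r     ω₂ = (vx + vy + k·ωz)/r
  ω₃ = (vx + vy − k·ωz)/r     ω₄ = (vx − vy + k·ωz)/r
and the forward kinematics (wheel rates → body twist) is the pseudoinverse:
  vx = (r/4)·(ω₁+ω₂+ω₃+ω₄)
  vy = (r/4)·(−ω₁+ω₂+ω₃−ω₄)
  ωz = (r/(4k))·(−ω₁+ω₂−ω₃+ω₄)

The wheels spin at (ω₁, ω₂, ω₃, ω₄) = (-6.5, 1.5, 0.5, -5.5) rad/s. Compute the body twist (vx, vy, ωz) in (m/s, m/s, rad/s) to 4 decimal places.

(-0.1250, 0.1750, 0.0833)

k = lx + ly = 0.1 + 0.2 = 0.3000
ω₁+ω₂+ω₃+ω₄ = -10.0000  →  vx = (0.05/4)·-10.0000 = -0.1250
−ω₁+ω₂+ω₃−ω₄ = 14.0000  →  vy = (0.05/4)·14.0000 = 0.1750
−ω₁+ω₂−ω₃+ω₄ = 2.0000  →  ωz = (0.05/1.2000)·2.0000 = 0.0833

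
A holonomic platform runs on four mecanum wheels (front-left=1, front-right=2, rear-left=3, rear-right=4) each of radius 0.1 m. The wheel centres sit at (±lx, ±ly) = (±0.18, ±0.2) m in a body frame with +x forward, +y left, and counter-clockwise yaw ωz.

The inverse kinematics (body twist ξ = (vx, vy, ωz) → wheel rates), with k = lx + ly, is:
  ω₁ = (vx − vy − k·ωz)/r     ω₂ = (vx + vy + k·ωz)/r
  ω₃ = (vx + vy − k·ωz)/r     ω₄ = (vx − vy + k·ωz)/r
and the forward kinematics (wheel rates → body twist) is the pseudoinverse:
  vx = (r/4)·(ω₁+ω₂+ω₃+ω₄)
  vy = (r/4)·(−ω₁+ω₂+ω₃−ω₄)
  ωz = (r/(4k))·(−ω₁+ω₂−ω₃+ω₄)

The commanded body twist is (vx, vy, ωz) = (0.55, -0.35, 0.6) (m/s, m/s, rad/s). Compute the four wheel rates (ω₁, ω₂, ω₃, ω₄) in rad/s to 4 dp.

k = lx + ly = 0.18 + 0.2 = 0.3800;  k·ωz = 0.3800·0.6 = 0.2280
ω₁ (FL) = (vx − vy − k·ωz)/r = 0.6720/0.1 = 6.7200
ω₂ (FR) = (vx + vy + k·ωz)/r = 0.4280/0.1 = 4.2800
ω₃ (RL) = (vx + vy − k·ωz)/r = -0.0280/0.1 = -0.2800
ω₄ (RR) = (vx − vy + k·ωz)/r = 1.1280/0.1 = 11.2800

(6.7200, 4.2800, -0.2800, 11.2800)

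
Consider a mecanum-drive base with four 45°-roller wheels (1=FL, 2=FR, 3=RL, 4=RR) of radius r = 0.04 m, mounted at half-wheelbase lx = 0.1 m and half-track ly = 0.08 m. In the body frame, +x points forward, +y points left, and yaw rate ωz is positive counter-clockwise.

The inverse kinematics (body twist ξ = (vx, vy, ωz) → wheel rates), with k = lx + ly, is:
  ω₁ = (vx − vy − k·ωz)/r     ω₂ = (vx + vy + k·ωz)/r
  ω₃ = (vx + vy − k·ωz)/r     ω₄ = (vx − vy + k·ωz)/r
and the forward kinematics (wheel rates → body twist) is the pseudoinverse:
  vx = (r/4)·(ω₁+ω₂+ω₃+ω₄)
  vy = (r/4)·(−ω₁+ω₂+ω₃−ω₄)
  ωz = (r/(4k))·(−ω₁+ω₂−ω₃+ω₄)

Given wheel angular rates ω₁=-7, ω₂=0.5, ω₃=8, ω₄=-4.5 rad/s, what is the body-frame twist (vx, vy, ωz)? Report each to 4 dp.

(-0.0300, 0.2000, -0.2778)

k = lx + ly = 0.1 + 0.08 = 0.1800
ω₁+ω₂+ω₃+ω₄ = -3.0000  →  vx = (0.04/4)·-3.0000 = -0.0300
−ω₁+ω₂+ω₃−ω₄ = 20.0000  →  vy = (0.04/4)·20.0000 = 0.2000
−ω₁+ω₂−ω₃+ω₄ = -5.0000  →  ωz = (0.04/0.7200)·-5.0000 = -0.2778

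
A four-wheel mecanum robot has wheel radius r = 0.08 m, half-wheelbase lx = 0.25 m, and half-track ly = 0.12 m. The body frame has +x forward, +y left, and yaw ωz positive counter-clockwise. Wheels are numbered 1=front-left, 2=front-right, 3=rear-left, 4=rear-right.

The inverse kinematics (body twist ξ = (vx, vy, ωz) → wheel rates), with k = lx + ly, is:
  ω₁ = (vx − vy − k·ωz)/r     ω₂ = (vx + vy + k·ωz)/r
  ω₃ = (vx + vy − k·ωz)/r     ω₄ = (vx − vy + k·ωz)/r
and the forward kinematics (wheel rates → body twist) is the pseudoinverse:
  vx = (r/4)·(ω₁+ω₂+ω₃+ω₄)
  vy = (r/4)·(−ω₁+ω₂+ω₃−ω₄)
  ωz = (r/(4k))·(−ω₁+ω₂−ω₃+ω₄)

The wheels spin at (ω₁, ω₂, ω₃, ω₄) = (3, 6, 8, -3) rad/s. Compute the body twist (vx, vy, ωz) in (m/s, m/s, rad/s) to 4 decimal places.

(0.2800, 0.2800, -0.4324)

k = lx + ly = 0.25 + 0.12 = 0.3700
ω₁+ω₂+ω₃+ω₄ = 14.0000  →  vx = (0.08/4)·14.0000 = 0.2800
−ω₁+ω₂+ω₃−ω₄ = 14.0000  →  vy = (0.08/4)·14.0000 = 0.2800
−ω₁+ω₂−ω₃+ω₄ = -8.0000  →  ωz = (0.08/1.4800)·-8.0000 = -0.4324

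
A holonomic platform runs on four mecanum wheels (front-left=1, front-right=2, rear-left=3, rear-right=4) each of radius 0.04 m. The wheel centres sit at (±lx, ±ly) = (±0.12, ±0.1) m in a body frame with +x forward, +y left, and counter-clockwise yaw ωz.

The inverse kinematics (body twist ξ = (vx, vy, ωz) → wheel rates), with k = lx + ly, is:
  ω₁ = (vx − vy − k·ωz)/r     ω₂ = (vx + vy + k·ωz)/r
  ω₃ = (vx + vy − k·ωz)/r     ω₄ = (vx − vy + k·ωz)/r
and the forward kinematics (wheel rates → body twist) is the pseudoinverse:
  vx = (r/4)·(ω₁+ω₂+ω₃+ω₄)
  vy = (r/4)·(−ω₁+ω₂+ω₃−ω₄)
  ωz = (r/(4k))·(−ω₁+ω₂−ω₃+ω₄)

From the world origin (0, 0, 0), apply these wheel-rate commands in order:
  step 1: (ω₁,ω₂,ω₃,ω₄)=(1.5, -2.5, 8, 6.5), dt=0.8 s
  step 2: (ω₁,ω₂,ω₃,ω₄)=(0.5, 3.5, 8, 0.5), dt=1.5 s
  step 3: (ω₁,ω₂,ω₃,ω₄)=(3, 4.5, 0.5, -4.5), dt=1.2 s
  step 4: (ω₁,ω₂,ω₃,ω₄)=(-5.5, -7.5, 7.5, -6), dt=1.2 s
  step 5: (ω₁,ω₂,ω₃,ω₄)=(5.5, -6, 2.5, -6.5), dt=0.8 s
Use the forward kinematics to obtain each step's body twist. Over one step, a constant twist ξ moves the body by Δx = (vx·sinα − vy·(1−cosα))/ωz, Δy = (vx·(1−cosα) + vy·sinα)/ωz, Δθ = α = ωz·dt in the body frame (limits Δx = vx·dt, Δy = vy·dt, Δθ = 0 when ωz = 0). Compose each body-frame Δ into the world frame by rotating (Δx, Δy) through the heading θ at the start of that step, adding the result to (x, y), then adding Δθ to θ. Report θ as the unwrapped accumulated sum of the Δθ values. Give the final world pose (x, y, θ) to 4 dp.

step 1: ξ=(vx,vy,ωz)=(0.1350, -0.0250, -0.2500), dt=0.8 → body Δ=(0.1053, -0.0306, -0.2000) → world pose (0.1053, -0.0306, -0.2000)
step 2: ξ=(vx,vy,ωz)=(0.1250, 0.1050, -0.2045), dt=1.5 → body Δ=(0.2085, 0.1265, -0.3068) → world pose (0.3348, 0.0519, -0.5068)
step 3: ξ=(vx,vy,ωz)=(0.0350, 0.0650, -0.1591), dt=1.2 → body Δ=(0.0492, 0.0735, -0.1909) → world pose (0.4135, 0.0923, -0.6977)
step 4: ξ=(vx,vy,ωz)=(-0.1150, 0.1150, -0.7045), dt=1.2 → body Δ=(-0.0672, 0.1771, -0.8455) → world pose (0.4758, 0.2712, -1.5432)
step 5: ξ=(vx,vy,ωz)=(-0.0450, -0.0250, -0.9318), dt=0.8 → body Δ=(-0.0399, -0.0054, -0.7455) → world pose (0.4693, 0.3109, -2.2886)

(0.4693, 0.3109, -2.2886)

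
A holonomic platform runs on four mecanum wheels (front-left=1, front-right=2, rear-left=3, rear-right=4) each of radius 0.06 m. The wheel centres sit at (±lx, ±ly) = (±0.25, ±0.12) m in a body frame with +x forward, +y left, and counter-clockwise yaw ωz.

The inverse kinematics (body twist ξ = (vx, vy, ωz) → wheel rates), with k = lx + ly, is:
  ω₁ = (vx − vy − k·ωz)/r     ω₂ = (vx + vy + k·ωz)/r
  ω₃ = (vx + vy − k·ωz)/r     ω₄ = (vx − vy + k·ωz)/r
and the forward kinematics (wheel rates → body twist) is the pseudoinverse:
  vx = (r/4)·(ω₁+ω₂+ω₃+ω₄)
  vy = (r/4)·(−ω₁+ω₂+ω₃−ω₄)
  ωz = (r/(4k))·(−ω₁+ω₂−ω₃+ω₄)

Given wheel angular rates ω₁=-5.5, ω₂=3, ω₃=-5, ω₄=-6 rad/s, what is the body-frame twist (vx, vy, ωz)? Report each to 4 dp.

k = lx + ly = 0.25 + 0.12 = 0.3700
ω₁+ω₂+ω₃+ω₄ = -13.5000  →  vx = (0.06/4)·-13.5000 = -0.2025
−ω₁+ω₂+ω₃−ω₄ = 9.5000  →  vy = (0.06/4)·9.5000 = 0.1425
−ω₁+ω₂−ω₃+ω₄ = 7.5000  →  ωz = (0.06/1.4800)·7.5000 = 0.3041

(-0.2025, 0.1425, 0.3041)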